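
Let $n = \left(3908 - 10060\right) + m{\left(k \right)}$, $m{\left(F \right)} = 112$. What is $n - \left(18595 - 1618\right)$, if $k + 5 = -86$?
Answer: $-23017$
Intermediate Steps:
$k = -91$ ($k = -5 - 86 = -91$)
$n = -6040$ ($n = \left(3908 - 10060\right) + 112 = -6152 + 112 = -6040$)
$n - \left(18595 - 1618\right) = -6040 - \left(18595 - 1618\right) = -6040 - 16977 = -23017$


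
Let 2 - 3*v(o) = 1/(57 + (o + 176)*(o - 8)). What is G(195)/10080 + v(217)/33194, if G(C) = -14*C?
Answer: -8866472269/32740171632 ≈ -0.27081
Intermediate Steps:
v(o) = ⅔ - 1/(3*(57 + (-8 + o)*(176 + o))) (v(o) = ⅔ - 1/(3*(57 + (o + 176)*(o - 8))) = ⅔ - 1/(3*(57 + (176 + o)*(-8 + o))) = ⅔ - 1/(3*(57 + (-8 + o)*(176 + o))))
G(195)/10080 + v(217)/33194 = -14*195/10080 + ((-2703 + 2*217² + 336*217)/(3*(-1351 + 217² + 168*217)))/33194 = -2730*1/10080 + ((-2703 + 2*47089 + 72912)/(3*(-1351 + 47089 + 36456)))*(1/33194) = -13/48 + ((⅓)*(-2703 + 94178 + 72912)/82194)*(1/33194) = -13/48 + ((⅓)*(1/82194)*164387)*(1/33194) = -13/48 + (164387/246582)*(1/33194) = -13/48 + 164387/8185042908 = -8866472269/32740171632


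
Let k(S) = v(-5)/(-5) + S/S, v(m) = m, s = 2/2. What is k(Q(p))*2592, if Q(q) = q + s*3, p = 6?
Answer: 5184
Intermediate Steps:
s = 1 (s = 2*(1/2) = 1)
Q(q) = 3 + q (Q(q) = q + 1*3 = q + 3 = 3 + q)
k(S) = 2 (k(S) = -5/(-5) + S/S = -5*(-1/5) + 1 = 1 + 1 = 2)
k(Q(p))*2592 = 2*2592 = 5184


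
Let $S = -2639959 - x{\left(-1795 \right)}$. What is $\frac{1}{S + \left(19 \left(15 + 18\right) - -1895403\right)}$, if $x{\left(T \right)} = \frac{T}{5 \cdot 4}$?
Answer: $- \frac{4}{2975357} \approx -1.3444 \cdot 10^{-6}$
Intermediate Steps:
$x{\left(T \right)} = \frac{T}{20}$
$S = - \frac{10559477}{4}$ ($S = -2639959 - \frac{1}{20} \left(-1795\right) = -2639959 - - \frac{359}{4} = -2639959 + \frac{359}{4} = - \frac{10559477}{4} \approx -2.6399 \cdot 10^{6}$)
$\frac{1}{S + \left(19 \left(15 + 18\right) - -1895403\right)} = \frac{1}{- \frac{10559477}{4} + \left(19 \left(15 + 18\right) - -1895403\right)} = \frac{1}{- \frac{10559477}{4} + \left(19 \cdot 33 + 1895403\right)} = \frac{1}{- \frac{10559477}{4} + \left(627 + 1895403\right)} = \frac{1}{- \frac{10559477}{4} + 1896030} = \frac{1}{- \frac{2975357}{4}} = - \frac{4}{2975357}$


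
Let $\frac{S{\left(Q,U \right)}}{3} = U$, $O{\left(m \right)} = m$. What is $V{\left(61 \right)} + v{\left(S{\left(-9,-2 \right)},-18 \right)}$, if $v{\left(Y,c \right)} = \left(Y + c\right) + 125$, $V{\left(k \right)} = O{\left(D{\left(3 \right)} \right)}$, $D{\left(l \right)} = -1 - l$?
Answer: $97$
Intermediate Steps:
$S{\left(Q,U \right)} = 3 U$
$V{\left(k \right)} = -4$ ($V{\left(k \right)} = -1 - 3 = -4$)
$v{\left(Y,c \right)} = 125 + Y + c$
$V{\left(61 \right)} + v{\left(S{\left(-9,-2 \right)},-18 \right)} = -4 + \left(125 + 3 \left(-2\right) - 18\right) = -4 - -101 = -4 + 101 = 97$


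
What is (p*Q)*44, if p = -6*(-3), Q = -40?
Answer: -31680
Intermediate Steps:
p = 18
(p*Q)*44 = (18*(-40))*44 = -720*44 = -31680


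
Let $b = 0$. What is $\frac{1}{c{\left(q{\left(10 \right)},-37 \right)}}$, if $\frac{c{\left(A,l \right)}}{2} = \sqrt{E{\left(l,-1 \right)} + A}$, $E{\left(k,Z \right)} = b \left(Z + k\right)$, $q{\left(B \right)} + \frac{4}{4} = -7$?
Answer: $- \frac{i \sqrt{2}}{8} \approx - 0.17678 i$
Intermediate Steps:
$q{\left(B \right)} = -8$ ($q{\left(B \right)} = -1 - 7 = -8$)
$E{\left(k,Z \right)} = 0$ ($E{\left(k,Z \right)} = 0 \left(Z + k\right) = 0$)
$c{\left(A,l \right)} = 2 \sqrt{A}$ ($c{\left(A,l \right)} = 2 \sqrt{0 + A} = 2 \sqrt{A}$)
$\frac{1}{c{\left(q{\left(10 \right)},-37 \right)}} = \frac{1}{2 \sqrt{-8}} = \frac{1}{2 \cdot 2 i \sqrt{2}} = \frac{1}{4 i \sqrt{2}} = - \frac{i \sqrt{2}}{8}$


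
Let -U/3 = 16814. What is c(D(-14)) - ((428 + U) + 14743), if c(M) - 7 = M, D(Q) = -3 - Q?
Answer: 35289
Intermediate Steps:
c(M) = 7 + M
U = -50442 (U = -3*16814 = -50442)
c(D(-14)) - ((428 + U) + 14743) = (7 + (-3 - 1*(-14))) - ((428 - 50442) + 14743) = (7 + (-3 + 14)) - (-50014 + 14743) = (7 + 11) - 1*(-35271) = 18 + 35271 = 35289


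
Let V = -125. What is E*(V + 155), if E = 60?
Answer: 1800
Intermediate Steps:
E*(V + 155) = 60*(-125 + 155) = 60*30 = 1800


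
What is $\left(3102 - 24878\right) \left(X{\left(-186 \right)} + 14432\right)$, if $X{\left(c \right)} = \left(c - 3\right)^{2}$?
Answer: $-1092131728$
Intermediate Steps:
$X{\left(c \right)} = \left(-3 + c\right)^{2}$
$\left(3102 - 24878\right) \left(X{\left(-186 \right)} + 14432\right) = \left(3102 - 24878\right) \left(\left(-3 - 186\right)^{2} + 14432\right) = - 21776 \left(\left(-189\right)^{2} + 14432\right) = - 21776 \left(35721 + 14432\right) = \left(-21776\right) 50153 = -1092131728$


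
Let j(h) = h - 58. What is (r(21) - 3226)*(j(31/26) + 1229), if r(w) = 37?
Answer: -97191153/26 ≈ -3.7381e+6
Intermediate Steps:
j(h) = -58 + h
(r(21) - 3226)*(j(31/26) + 1229) = (37 - 3226)*((-58 + 31/26) + 1229) = -3189*((-58 + 31*(1/26)) + 1229) = -3189*((-58 + 31/26) + 1229) = -3189*(-1477/26 + 1229) = -3189*30477/26 = -97191153/26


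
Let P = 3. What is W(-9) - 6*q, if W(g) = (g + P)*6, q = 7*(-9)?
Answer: 342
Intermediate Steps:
q = -63
W(g) = 18 + 6*g (W(g) = (g + 3)*6 = (3 + g)*6 = 18 + 6*g)
W(-9) - 6*q = (18 + 6*(-9)) - 6*(-63) = (18 - 54) + 378 = -36 + 378 = 342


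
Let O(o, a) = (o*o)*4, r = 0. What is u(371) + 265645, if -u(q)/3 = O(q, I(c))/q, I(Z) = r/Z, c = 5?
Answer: 261193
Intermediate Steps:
I(Z) = 0 (I(Z) = 0/Z = 0)
O(o, a) = 4*o² (O(o, a) = o²*4 = 4*o²)
u(q) = -12*q (u(q) = -3*4*q²/q = -12*q)
u(371) + 265645 = -12*371 + 265645 = -4452 + 265645 = 261193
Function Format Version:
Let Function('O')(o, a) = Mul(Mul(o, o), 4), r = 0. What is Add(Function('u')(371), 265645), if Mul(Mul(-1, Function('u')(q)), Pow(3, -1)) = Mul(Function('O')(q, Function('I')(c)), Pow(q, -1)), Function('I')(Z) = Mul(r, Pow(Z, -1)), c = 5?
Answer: 261193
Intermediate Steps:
Function('I')(Z) = 0 (Function('I')(Z) = Mul(0, Pow(Z, -1)) = 0)
Function('O')(o, a) = Mul(4, Pow(o, 2)) (Function('O')(o, a) = Mul(Pow(o, 2), 4) = Mul(4, Pow(o, 2)))
Function('u')(q) = Mul(-12, q) (Function('u')(q) = Mul(-3, Mul(Mul(4, Pow(q, 2)), Pow(q, -1))) = Mul(-3, Mul(4, q)) = Mul(-12, q))
Add(Function('u')(371), 265645) = Add(Mul(-12, 371), 265645) = Add(-4452, 265645) = 261193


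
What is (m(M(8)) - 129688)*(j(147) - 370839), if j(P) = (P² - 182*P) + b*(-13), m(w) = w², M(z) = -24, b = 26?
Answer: 48587686064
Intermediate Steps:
j(P) = -338 + P² - 182*P (j(P) = (P² - 182*P) + 26*(-13) = (P² - 182*P) - 338 = -338 + P² - 182*P)
(m(M(8)) - 129688)*(j(147) - 370839) = ((-24)² - 129688)*((-338 + 147² - 182*147) - 370839) = (576 - 129688)*((-338 + 21609 - 26754) - 370839) = -129112*(-5483 - 370839) = -129112*(-376322) = 48587686064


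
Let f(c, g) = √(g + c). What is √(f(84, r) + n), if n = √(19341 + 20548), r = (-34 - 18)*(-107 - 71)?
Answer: √(√39889 + 2*√2335) ≈ 17.215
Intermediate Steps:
r = 9256 (r = -52*(-178) = 9256)
f(c, g) = √(c + g)
n = √39889 ≈ 199.72
√(f(84, r) + n) = √(√(84 + 9256) + √39889) = √(√9340 + √39889) = √(2*√2335 + √39889) = √(√39889 + 2*√2335)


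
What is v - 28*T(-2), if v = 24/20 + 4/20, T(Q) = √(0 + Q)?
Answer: 7/5 - 28*I*√2 ≈ 1.4 - 39.598*I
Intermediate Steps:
T(Q) = √Q
v = 7/5 (v = 24*(1/20) + 4*(1/20) = 6/5 + ⅕ = 7/5 ≈ 1.4000)
v - 28*T(-2) = 7/5 - 28*I*√2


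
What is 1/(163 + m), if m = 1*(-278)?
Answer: -1/115 ≈ -0.0086956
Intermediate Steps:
m = -278
1/(163 + m) = 1/(163 - 278) = 1/(-115) = -1/115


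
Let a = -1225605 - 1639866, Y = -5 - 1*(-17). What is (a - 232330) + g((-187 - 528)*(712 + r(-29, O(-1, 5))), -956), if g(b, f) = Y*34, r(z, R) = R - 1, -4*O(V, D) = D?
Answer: -3097393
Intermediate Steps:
O(V, D) = -D/4
Y = 12 (Y = -5 + 17 = 12)
r(z, R) = -1 + R
g(b, f) = 408 (g(b, f) = 12*34 = 408)
a = -2865471
(a - 232330) + g((-187 - 528)*(712 + r(-29, O(-1, 5))), -956) = (-2865471 - 232330) + 408 = -3097801 + 408 = -3097393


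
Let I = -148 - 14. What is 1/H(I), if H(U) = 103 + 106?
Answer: 1/209 ≈ 0.0047847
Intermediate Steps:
I = -162
H(U) = 209
1/H(I) = 1/209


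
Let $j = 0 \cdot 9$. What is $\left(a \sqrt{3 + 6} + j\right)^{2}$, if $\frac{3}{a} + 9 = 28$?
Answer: $\frac{81}{361} \approx 0.22438$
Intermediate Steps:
$a = \frac{3}{19}$ ($a = \frac{3}{-9 + 28} = \frac{3}{19} \approx 0.15789$)
$j = 0$
$\left(a \sqrt{3 + 6} + j\right)^{2} = \left(\frac{3 \sqrt{3 + 6}}{19} + 0\right)^{2} = \left(\frac{3 \sqrt{9}}{19} + 0\right)^{2} = \left(\frac{3}{19} \cdot 3 + 0\right)^{2} = \left(\frac{9}{19} + 0\right)^{2} = \left(\frac{9}{19}\right)^{2} = \frac{81}{361}$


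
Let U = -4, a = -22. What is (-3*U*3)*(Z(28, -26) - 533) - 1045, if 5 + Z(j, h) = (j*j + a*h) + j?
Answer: 29411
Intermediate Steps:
Z(j, h) = -5 + j + j**2 - 22*h (Z(j, h) = -5 + ((j*j - 22*h) + j) = -5 + ((j**2 - 22*h) + j) = -5 + (j + j**2 - 22*h) = -5 + j + j**2 - 22*h)
(-3*U*3)*(Z(28, -26) - 533) - 1045 = (-3*(-4)*3)*((-5 + 28 + 28**2 - 22*(-26)) - 533) - 1045 = (12*3)*((-5 + 28 + 784 + 572) - 533) - 1045 = 36*(1379 - 533) - 1045 = 36*846 - 1045 = 30456 - 1045 = 29411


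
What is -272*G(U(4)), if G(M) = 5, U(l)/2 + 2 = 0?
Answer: -1360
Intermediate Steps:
U(l) = -4 (U(l) = -4 + 2*0 = -4 + 0 = -4)
-272*G(U(4)) = -272*5 = -1360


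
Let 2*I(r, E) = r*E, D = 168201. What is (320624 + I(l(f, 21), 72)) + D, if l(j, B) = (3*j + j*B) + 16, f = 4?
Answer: 492857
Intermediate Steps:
l(j, B) = 16 + 3*j + B*j (l(j, B) = (3*j + B*j) + 16 = 16 + 3*j + B*j)
I(r, E) = E*r/2 (I(r, E) = (r*E)/2 = (E*r)/2 = E*r/2)
(320624 + I(l(f, 21), 72)) + D = (320624 + (½)*72*(16 + 3*4 + 21*4)) + 168201 = (320624 + (½)*72*(16 + 12 + 84)) + 168201 = (320624 + (½)*72*112) + 168201 = (320624 + 4032) + 168201 = 324656 + 168201 = 492857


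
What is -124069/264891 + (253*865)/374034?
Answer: 116808551/1000790306 ≈ 0.11672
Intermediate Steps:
-124069/264891 + (253*865)/374034 = -124069*1/264891 + 218845*(1/374034) = -11279/24081 + 218845/374034 = 116808551/1000790306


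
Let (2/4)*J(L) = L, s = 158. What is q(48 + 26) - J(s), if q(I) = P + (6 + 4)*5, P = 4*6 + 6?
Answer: -236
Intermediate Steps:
P = 30 (P = 24 + 6 = 30)
J(L) = 2*L
q(I) = 80 (q(I) = 30 + (6 + 4)*5 = 30 + 10*5 = 30 + 50 = 80)
q(48 + 26) - J(s) = 80 - 2*158 = 80 - 1*316 = 80 - 316 = -236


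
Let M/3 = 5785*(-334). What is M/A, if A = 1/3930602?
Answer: -22784009635140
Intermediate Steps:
M = -5796570 (M = 3*(5785*(-334)) = 3*(-1932190) = -5796570)
A = 1/3930602 ≈ 2.5441e-7
M/A = -5796570/1/3930602 = -5796570*3930602 = -22784009635140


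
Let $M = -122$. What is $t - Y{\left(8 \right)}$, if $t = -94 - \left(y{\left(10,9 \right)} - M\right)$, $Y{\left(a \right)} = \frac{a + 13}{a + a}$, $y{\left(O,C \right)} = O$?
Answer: $- \frac{3637}{16} \approx -227.31$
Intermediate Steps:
$Y{\left(a \right)} = \frac{13 + a}{2 a}$
$t = -226$ ($t = -94 - \left(10 - -122\right) = -94 - \left(10 + 122\right) = -94 - 132 = -226$)
$t - Y{\left(8 \right)} = -226 - \frac{13 + 8}{2 \cdot 8} = -226 - \frac{1}{2} \cdot \frac{1}{8} \cdot 21 = -226 - \frac{21}{16} = - \frac{3637}{16}$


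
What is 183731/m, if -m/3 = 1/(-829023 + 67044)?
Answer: 46666387883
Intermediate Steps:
m = 1/253993 (m = -3/(-829023 + 67044) = -3/(-761979) = -3*(-1/761979) = 1/253993 ≈ 3.9371e-6)
183731/m = 183731/(1/253993) = 183731*253993 = 46666387883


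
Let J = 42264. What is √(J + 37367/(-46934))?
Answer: √93097400463206/46934 ≈ 205.58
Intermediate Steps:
√(J + 37367/(-46934)) = √(42264 + 37367/(-46934)) = √(42264 + 37367*(-1/46934)) = √(42264 - 37367/46934) = √(1983581209/46934) = √93097400463206/46934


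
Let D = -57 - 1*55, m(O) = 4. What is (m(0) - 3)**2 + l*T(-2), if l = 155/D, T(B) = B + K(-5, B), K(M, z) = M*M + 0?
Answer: -3453/112 ≈ -30.830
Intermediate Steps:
K(M, z) = M**2 (K(M, z) = M**2 + 0 = M**2)
T(B) = 25 + B (T(B) = B + (-5)**2 = B + 25 = 25 + B)
D = -112 (D = -57 - 55 = -112)
l = -155/112 (l = 155/(-112) = 155*(-1/112) = -155/112 ≈ -1.3839)
(m(0) - 3)**2 + l*T(-2) = (4 - 3)**2 - 155*(25 - 2)/112 = 1**2 - 155/112*23 = 1 - 3565/112 = -3453/112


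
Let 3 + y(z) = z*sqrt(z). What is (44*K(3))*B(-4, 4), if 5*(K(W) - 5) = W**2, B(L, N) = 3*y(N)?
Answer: 4488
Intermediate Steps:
y(z) = -3 + z**(3/2) (y(z) = -3 + z*sqrt(z) = -3 + z**(3/2))
B(L, N) = -9 + 3*N**(3/2) (B(L, N) = 3*(-3 + N**(3/2)) = -9 + 3*N**(3/2))
K(W) = 5 + W**2/5
(44*K(3))*B(-4, 4) = (44*(5 + (1/5)*3**2))*(-9 + 3*4**(3/2)) = (44*(5 + (1/5)*9))*(-9 + 3*8) = (44*(5 + 9/5))*(-9 + 24) = (44*(34/5))*15 = (1496/5)*15 = 4488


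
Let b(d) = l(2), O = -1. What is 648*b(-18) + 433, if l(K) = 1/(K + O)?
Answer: 1081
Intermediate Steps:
l(K) = 1/(-1 + K) (l(K) = 1/(K - 1) = 1/(-1 + K))
b(d) = 1 (b(d) = 1/(-1 + 2) = 1/1 = 1)
648*b(-18) + 433 = 648*1 + 433 = 648 + 433 = 1081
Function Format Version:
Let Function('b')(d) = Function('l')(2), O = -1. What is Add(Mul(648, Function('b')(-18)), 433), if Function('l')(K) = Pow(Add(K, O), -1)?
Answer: 1081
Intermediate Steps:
Function('l')(K) = Pow(Add(-1, K), -1) (Function('l')(K) = Pow(Add(K, -1), -1) = Pow(Add(-1, K), -1))
Function('b')(d) = 1 (Function('b')(d) = Pow(Add(-1, 2), -1) = Pow(1, -1) = 1)
Add(Mul(648, Function('b')(-18)), 433) = Add(Mul(648, 1), 433) = Add(648, 433) = 1081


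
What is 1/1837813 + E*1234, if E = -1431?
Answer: -3245309437301/1837813 ≈ -1.7659e+6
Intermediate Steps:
1/1837813 + E*1234 = 1/1837813 - 1431*1234 = 1/1837813 - 1765854 = -3245309437301/1837813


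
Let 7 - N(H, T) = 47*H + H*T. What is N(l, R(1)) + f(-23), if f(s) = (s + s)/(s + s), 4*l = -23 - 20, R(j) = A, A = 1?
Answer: 524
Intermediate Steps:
R(j) = 1
l = -43/4 (l = (-23 - 20)/4 = (¼)*(-43) = -43/4 ≈ -10.750)
f(s) = 1 (f(s) = (2*s)/((2*s)) = (2*s)*(1/(2*s)) = 1)
N(H, T) = 7 - 47*H - H*T (N(H, T) = 7 - (47*H + H*T) = 7 + (-47*H - H*T) = 7 - 47*H - H*T)
N(l, R(1)) + f(-23) = (7 - 47*(-43/4) - 1*(-43/4)*1) + 1 = (7 + 2021/4 + 43/4) + 1 = 523 + 1 = 524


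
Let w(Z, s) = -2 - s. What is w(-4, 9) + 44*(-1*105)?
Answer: -4631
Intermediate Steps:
w(-4, 9) + 44*(-1*105) = (-2 - 1*9) + 44*(-1*105) = (-2 - 9) + 44*(-105) = -11 - 4620 = -4631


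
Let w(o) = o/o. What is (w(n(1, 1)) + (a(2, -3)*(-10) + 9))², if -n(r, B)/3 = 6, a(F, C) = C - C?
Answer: 100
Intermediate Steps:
a(F, C) = 0
n(r, B) = -18 (n(r, B) = -3*6 = -18)
w(o) = 1
(w(n(1, 1)) + (a(2, -3)*(-10) + 9))² = (1 + (0*(-10) + 9))² = (1 + (0 + 9))² = (1 + 9)² = 10² = 100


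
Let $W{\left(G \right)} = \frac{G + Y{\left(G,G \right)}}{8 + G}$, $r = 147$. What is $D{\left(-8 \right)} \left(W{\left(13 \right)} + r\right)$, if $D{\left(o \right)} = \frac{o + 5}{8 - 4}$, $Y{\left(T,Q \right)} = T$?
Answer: $- \frac{3113}{28} \approx -111.18$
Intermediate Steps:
$W{\left(G \right)} = \frac{2 G}{8 + G}$ ($W{\left(G \right)} = \frac{G + G}{8 + G} = \frac{2 G}{8 + G}$)
$D{\left(o \right)} = \frac{5}{4} + \frac{o}{4}$ ($D{\left(o \right)} = \frac{5 + o}{4} = \left(5 + o\right) \frac{1}{4} = \frac{5}{4} + \frac{o}{4}$)
$D{\left(-8 \right)} \left(W{\left(13 \right)} + r\right) = \left(\frac{5}{4} + \frac{1}{4} \left(-8\right)\right) \left(2 \cdot 13 \frac{1}{8 + 13} + 147\right) = \left(\frac{5}{4} - 2\right) \left(2 \cdot 13 \cdot \frac{1}{21} + 147\right) = - \frac{3 \left(2 \cdot 13 \cdot \frac{1}{21} + 147\right)}{4} = - \frac{3 \left(\frac{26}{21} + 147\right)}{4} = \left(- \frac{3}{4}\right) \frac{3113}{21} = - \frac{3113}{28}$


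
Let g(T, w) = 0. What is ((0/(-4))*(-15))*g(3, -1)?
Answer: 0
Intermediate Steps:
((0/(-4))*(-15))*g(3, -1) = ((0/(-4))*(-15))*0 = ((0*(-¼))*(-15))*0 = (0*(-15))*0 = 0*0 = 0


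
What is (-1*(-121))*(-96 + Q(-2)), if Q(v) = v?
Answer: -11858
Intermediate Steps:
(-1*(-121))*(-96 + Q(-2)) = (-1*(-121))*(-96 - 2) = 121*(-98) = -11858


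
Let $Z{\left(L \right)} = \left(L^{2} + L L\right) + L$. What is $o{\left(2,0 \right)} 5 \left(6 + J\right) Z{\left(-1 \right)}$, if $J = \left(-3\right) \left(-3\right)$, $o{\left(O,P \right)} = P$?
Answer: $0$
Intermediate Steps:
$J = 9$
$Z{\left(L \right)} = L + 2 L^{2}$ ($Z{\left(L \right)} = \left(L^{2} + L^{2}\right) + L = 2 L^{2} + L = L + 2 L^{2}$)
$o{\left(2,0 \right)} 5 \left(6 + J\right) Z{\left(-1 \right)} = 0 \cdot 5 \left(6 + 9\right) \left(- (1 + 2 \left(-1\right))\right) = 0 \cdot 5 \cdot 15 \left(- (1 - 2)\right) = 0 \cdot 75 \left(\left(-1\right) \left(-1\right)\right) = 0 \cdot 1 = 0$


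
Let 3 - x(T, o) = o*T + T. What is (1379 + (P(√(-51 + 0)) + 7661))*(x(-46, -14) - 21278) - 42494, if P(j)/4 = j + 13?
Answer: -198911810 - 87492*I*√51 ≈ -1.9891e+8 - 6.2482e+5*I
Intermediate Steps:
x(T, o) = 3 - T - T*o (x(T, o) = 3 - (o*T + T) = 3 - (T*o + T) = 3 - (T + T*o) = 3 + (-T - T*o) = 3 - T - T*o)
P(j) = 52 + 4*j (P(j) = 4*(j + 13) = 4*(13 + j) = 52 + 4*j)
(1379 + (P(√(-51 + 0)) + 7661))*(x(-46, -14) - 21278) - 42494 = (1379 + ((52 + 4*√(-51 + 0)) + 7661))*((3 - 1*(-46) - 1*(-46)*(-14)) - 21278) - 42494 = (1379 + ((52 + 4*√(-51)) + 7661))*((3 + 46 - 644) - 21278) - 42494 = (1379 + ((52 + 4*(I*√51)) + 7661))*(-595 - 21278) - 42494 = (1379 + ((52 + 4*I*√51) + 7661))*(-21873) - 42494 = (1379 + (7713 + 4*I*√51))*(-21873) - 42494 = (9092 + 4*I*√51)*(-21873) - 42494 = (-198869316 - 87492*I*√51) - 42494 = -198911810 - 87492*I*√51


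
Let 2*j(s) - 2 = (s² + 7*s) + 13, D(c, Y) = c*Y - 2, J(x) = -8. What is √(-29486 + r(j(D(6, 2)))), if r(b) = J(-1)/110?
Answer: I*√89195370/55 ≈ 171.72*I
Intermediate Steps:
D(c, Y) = -2 + Y*c (D(c, Y) = Y*c - 2 = -2 + Y*c)
j(s) = 15/2 + s²/2 + 7*s/2 (j(s) = 1 + ((s² + 7*s) + 13)/2 = 1 + (13 + s² + 7*s)/2 = 1 + (13/2 + s²/2 + 7*s/2) = 15/2 + s²/2 + 7*s/2)
r(b) = -4/55 (r(b) = -8/110 = -8*1/110 = -4/55)
√(-29486 + r(j(D(6, 2)))) = √(-29486 - 4/55) = √(-1621734/55) = I*√89195370/55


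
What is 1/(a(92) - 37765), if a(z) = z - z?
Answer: -1/37765 ≈ -2.6480e-5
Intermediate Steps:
a(z) = 0
1/(a(92) - 37765) = 1/(0 - 37765) = 1/(-37765) = -1/37765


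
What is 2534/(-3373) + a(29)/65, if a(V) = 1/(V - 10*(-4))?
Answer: -11361617/15127905 ≈ -0.75104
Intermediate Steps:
a(V) = 1/(40 + V) (a(V) = 1/(V + 40) = 1/(40 + V))
2534/(-3373) + a(29)/65 = 2534/(-3373) + 1/((40 + 29)*65) = 2534*(-1/3373) + (1/65)/69 = -2534/3373 + (1/69)*(1/65) = -2534/3373 + 1/4485 = -11361617/15127905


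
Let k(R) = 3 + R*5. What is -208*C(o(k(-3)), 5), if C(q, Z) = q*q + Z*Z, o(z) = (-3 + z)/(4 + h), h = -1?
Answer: -10400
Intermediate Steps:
k(R) = 3 + 5*R
o(z) = -1 + z/3 (o(z) = (-3 + z)/(4 - 1) = (-3 + z)/3 = (-3 + z)*(1/3) = -1 + z/3)
C(q, Z) = Z**2 + q**2 (C(q, Z) = q**2 + Z**2 = Z**2 + q**2)
-208*C(o(k(-3)), 5) = -208*(5**2 + (-1 + (3 + 5*(-3))/3)**2) = -208*(25 + (-1 + (3 - 15)/3)**2) = -208*(25 + (-1 + (1/3)*(-12))**2) = -208*(25 + (-1 - 4)**2) = -208*(25 + (-5)**2) = -208*(25 + 25) = -208*50 = -10400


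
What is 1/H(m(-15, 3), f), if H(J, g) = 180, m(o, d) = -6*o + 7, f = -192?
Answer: 1/180 ≈ 0.0055556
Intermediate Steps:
m(o, d) = 7 - 6*o
1/H(m(-15, 3), f) = 1/180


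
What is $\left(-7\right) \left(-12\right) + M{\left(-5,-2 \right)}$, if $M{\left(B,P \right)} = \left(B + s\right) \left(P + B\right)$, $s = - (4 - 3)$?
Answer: $126$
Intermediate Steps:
$s = -1$ ($s = - (4 - 3) = \left(-1\right) 1 = -1$)
$M{\left(B,P \right)} = \left(-1 + B\right) \left(B + P\right)$ ($M{\left(B,P \right)} = \left(B - 1\right) \left(P + B\right) = \left(-1 + B\right) \left(B + P\right)$)
$\left(-7\right) \left(-12\right) + M{\left(-5,-2 \right)} = \left(-7\right) \left(-12\right) - \left(-17 - 25\right) = 84 + \left(25 + 5 + 2 + 10\right) = 84 + 42 = 126$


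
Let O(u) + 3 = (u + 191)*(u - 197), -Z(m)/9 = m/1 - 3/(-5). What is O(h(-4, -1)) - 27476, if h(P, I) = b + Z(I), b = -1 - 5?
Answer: -1627146/25 ≈ -65086.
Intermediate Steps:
Z(m) = -27/5 - 9*m (Z(m) = -9*(m/1 - 3/(-5)) = -9*(m*1 - 3*(-⅕)) = -9*(m + ⅗) = -9*(⅗ + m) = -27/5 - 9*m)
b = -6
h(P, I) = -57/5 - 9*I (h(P, I) = -6 + (-27/5 - 9*I) = -57/5 - 9*I)
O(u) = -3 + (-197 + u)*(191 + u) (O(u) = -3 + (u + 191)*(u - 197) = -3 + (191 + u)*(-197 + u) = -3 + (-197 + u)*(191 + u))
O(h(-4, -1)) - 27476 = (-37630 + (-57/5 - 9*(-1))² - 6*(-57/5 - 9*(-1))) - 27476 = (-37630 + (-57/5 + 9)² - 6*(-57/5 + 9)) - 27476 = (-37630 + (-12/5)² - 6*(-12/5)) - 27476 = (-37630 + 144/25 + 72/5) - 27476 = -940246/25 - 27476 = -1627146/25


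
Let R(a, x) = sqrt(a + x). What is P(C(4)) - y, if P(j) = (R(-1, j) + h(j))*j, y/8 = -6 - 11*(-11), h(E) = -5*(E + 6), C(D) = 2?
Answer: -998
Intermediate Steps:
h(E) = -30 - 5*E (h(E) = -5*(6 + E) = -30 - 5*E)
y = 920 (y = 8*(-6 - 11*(-11)) = 8*(-6 + 121) = 8*115 = 920)
P(j) = j*(-30 + sqrt(-1 + j) - 5*j) (P(j) = (sqrt(-1 + j) + (-30 - 5*j))*j = (-30 + sqrt(-1 + j) - 5*j)*j = j*(-30 + sqrt(-1 + j) - 5*j))
P(C(4)) - y = 2*(-30 + sqrt(-1 + 2) - 5*2) - 1*920 = 2*(-30 + sqrt(1) - 10) - 920 = 2*(-30 + 1 - 10) - 920 = 2*(-39) - 920 = -78 - 920 = -998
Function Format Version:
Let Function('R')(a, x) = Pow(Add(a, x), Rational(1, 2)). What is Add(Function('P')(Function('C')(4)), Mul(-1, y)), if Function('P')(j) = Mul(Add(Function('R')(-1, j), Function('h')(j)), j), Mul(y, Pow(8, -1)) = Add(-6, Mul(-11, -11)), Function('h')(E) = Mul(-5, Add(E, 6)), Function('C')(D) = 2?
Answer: -998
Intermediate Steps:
Function('h')(E) = Add(-30, Mul(-5, E)) (Function('h')(E) = Mul(-5, Add(6, E)) = Add(-30, Mul(-5, E)))
y = 920 (y = Mul(8, Add(-6, Mul(-11, -11))) = Mul(8, Add(-6, 121)) = Mul(8, 115) = 920)
Function('P')(j) = Mul(j, Add(-30, Pow(Add(-1, j), Rational(1, 2)), Mul(-5, j))) (Function('P')(j) = Mul(Add(Pow(Add(-1, j), Rational(1, 2)), Add(-30, Mul(-5, j))), j) = Mul(Add(-30, Pow(Add(-1, j), Rational(1, 2)), Mul(-5, j)), j) = Mul(j, Add(-30, Pow(Add(-1, j), Rational(1, 2)), Mul(-5, j))))
Add(Function('P')(Function('C')(4)), Mul(-1, y)) = Add(Mul(2, Add(-30, Pow(Add(-1, 2), Rational(1, 2)), Mul(-5, 2))), Mul(-1, 920)) = Add(Mul(2, Add(-30, Pow(1, Rational(1, 2)), -10)), -920) = Add(Mul(2, Add(-30, 1, -10)), -920) = Add(Mul(2, -39), -920) = Add(-78, -920) = -998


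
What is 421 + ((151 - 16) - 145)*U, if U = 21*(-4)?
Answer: 1261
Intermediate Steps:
U = -84
421 + ((151 - 16) - 145)*U = 421 + ((151 - 16) - 145)*(-84) = 421 + (135 - 145)*(-84) = 421 - 10*(-84) = 421 + 840 = 1261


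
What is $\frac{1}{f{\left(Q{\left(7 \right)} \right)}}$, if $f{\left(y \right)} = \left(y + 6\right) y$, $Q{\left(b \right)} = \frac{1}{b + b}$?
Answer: $\frac{196}{85} \approx 2.3059$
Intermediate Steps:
$Q{\left(b \right)} = \frac{1}{2 b}$
$f{\left(y \right)} = y \left(6 + y\right)$ ($f{\left(y \right)} = \left(6 + y\right) y = y \left(6 + y\right)$)
$\frac{1}{f{\left(Q{\left(7 \right)} \right)}} = \frac{1}{\frac{1}{2 \cdot 7} \left(6 + \frac{1}{2 \cdot 7}\right)} = \frac{1}{\frac{1}{2} \cdot \frac{1}{7} \left(6 + \frac{1}{2} \cdot \frac{1}{7}\right)} = \frac{1}{\frac{1}{14} \left(6 + \frac{1}{14}\right)} = \frac{1}{\frac{1}{14} \cdot \frac{85}{14}} = \frac{1}{\frac{85}{196}} = \frac{196}{85}$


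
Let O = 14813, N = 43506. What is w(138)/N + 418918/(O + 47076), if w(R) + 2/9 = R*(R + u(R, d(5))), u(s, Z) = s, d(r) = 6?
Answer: 92621974441/12116442753 ≈ 7.6443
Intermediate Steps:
w(R) = -2/9 + 2*R² (w(R) = -2/9 + R*(R + R) = -2/9 + R*(2*R) = -2/9 + 2*R²)
w(138)/N + 418918/(O + 47076) = (-2/9 + 2*138²)/43506 + 418918/(14813 + 47076) = (-2/9 + 2*19044)*(1/43506) + 418918/61889 = (-2/9 + 38088)*(1/43506) + 418918*(1/61889) = (342790/9)*(1/43506) + 418918/61889 = 171395/195777 + 418918/61889 = 92621974441/12116442753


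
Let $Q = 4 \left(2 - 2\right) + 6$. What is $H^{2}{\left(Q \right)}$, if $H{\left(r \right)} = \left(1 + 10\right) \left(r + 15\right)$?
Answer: $53361$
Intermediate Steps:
$Q = 6$ ($Q = 4 \left(2 - 2\right) + 6 = 4 \cdot 0 + 6 = 0 + 6 = 6$)
$H{\left(r \right)} = 165 + 11 r$ ($H{\left(r \right)} = 11 \left(15 + r\right) = 165 + 11 r$)
$H^{2}{\left(Q \right)} = \left(165 + 11 \cdot 6\right)^{2} = \left(165 + 66\right)^{2} = 231^{2} = 53361$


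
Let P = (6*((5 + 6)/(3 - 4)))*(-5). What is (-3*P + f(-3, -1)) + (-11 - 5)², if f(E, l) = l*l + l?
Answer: -734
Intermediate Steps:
f(E, l) = l + l² (f(E, l) = l² + l = l + l²)
P = 330 (P = (6*(11/(-1)))*(-5) = (6*(11*(-1)))*(-5) = (6*(-11))*(-5) = -66*(-5) = 330)
(-3*P + f(-3, -1)) + (-11 - 5)² = (-3*330 - (1 - 1)) + (-11 - 5)² = (-990 - 1*0) + (-16)² = (-990 + 0) + 256 = -990 + 256 = -734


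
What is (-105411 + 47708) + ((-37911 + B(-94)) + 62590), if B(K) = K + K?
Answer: -33212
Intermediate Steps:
B(K) = 2*K
(-105411 + 47708) + ((-37911 + B(-94)) + 62590) = (-105411 + 47708) + ((-37911 + 2*(-94)) + 62590) = -57703 + ((-37911 - 188) + 62590) = -57703 + (-38099 + 62590) = -57703 + 24491 = -33212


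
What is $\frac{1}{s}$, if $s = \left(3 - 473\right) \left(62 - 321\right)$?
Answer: $\frac{1}{121730} \approx 8.2149 \cdot 10^{-6}$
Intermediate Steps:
$s = 121730$ ($s = \left(-470\right) \left(-259\right) = 121730$)
$\frac{1}{s} = \frac{1}{121730}$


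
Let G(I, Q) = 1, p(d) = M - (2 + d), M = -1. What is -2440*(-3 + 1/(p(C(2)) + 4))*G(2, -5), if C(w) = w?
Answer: 9760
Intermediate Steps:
p(d) = -3 - d (p(d) = -1 - (2 + d) = -1 + (-2 - d) = -3 - d)
-2440*(-3 + 1/(p(C(2)) + 4))*G(2, -5) = -2440*(-3 + 1/((-3 - 1*2) + 4)) = -2440*(-3 + 1/((-3 - 2) + 4)) = -2440*(-3 + 1/(-5 + 4)) = -2440*(-3 + 1/(-1)) = -2440*(-3 - 1) = -(-9760) = -2440*(-4) = 9760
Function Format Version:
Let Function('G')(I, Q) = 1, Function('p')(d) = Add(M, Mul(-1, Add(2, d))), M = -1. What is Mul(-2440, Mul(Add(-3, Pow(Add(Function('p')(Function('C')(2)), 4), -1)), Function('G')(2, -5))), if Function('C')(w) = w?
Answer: 9760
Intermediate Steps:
Function('p')(d) = Add(-3, Mul(-1, d)) (Function('p')(d) = Add(-1, Mul(-1, Add(2, d))) = Add(-1, Add(-2, Mul(-1, d))) = Add(-3, Mul(-1, d)))
Mul(-2440, Mul(Add(-3, Pow(Add(Function('p')(Function('C')(2)), 4), -1)), Function('G')(2, -5))) = Mul(-2440, Mul(Add(-3, Pow(Add(Add(-3, Mul(-1, 2)), 4), -1)), 1)) = Mul(-2440, Mul(Add(-3, Pow(Add(Add(-3, -2), 4), -1)), 1)) = Mul(-2440, Mul(Add(-3, Pow(Add(-5, 4), -1)), 1)) = Mul(-2440, Mul(Add(-3, Pow(-1, -1)), 1)) = Mul(-2440, Mul(Add(-3, -1), 1)) = Mul(-2440, Mul(-4, 1)) = Mul(-2440, -4) = 9760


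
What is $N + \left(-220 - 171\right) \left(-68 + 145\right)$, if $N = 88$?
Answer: $-30019$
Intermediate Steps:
$N + \left(-220 - 171\right) \left(-68 + 145\right) = 88 + \left(-220 - 171\right) \left(-68 + 145\right) = 88 - 30107 = -30019$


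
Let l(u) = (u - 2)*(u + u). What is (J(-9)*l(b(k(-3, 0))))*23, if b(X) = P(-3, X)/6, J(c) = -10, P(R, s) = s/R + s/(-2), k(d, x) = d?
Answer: 10925/36 ≈ 303.47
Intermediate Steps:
P(R, s) = -s/2 + s/R (P(R, s) = s/R + s*(-1/2) = s/R - s/2 = -s/2 + s/R)
b(X) = -5*X/36 (b(X) = (-X/2 + X/(-3))/6 = (-X/2 + X*(-1/3))*(1/6) = (-X/2 - X/3)*(1/6) = -5*X/6*(1/6) = -5*X/36)
l(u) = 2*u*(-2 + u) (l(u) = (-2 + u)*(2*u) = 2*u*(-2 + u))
(J(-9)*l(b(k(-3, 0))))*23 = -20*(-5/36*(-3))*(-2 - 5/36*(-3))*23 = -20*5*(-2 + 5/12)/12*23 = -20*5*(-19)/(12*12)*23 = -10*(-95/72)*23 = (475/36)*23 = 10925/36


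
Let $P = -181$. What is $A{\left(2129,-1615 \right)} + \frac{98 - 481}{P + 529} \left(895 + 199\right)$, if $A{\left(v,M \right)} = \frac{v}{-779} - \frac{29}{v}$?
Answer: $- \frac{348248133359}{288577434} \approx -1206.8$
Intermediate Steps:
$A{\left(v,M \right)} = - \frac{29}{v} - \frac{v}{779}$ ($A{\left(v,M \right)} = v \left(- \frac{1}{779}\right) - \frac{29}{v} = - \frac{v}{779} - \frac{29}{v} = - \frac{29}{v} - \frac{v}{779}$)
$A{\left(2129,-1615 \right)} + \frac{98 - 481}{P + 529} \left(895 + 199\right) = \left(- \frac{29}{2129} - \frac{2129}{779}\right) + \frac{98 - 481}{-181 + 529} \left(895 + 199\right) = \left(\left(-29\right) \frac{1}{2129} - \frac{2129}{779}\right) + - \frac{383}{348} \cdot 1094 = \left(- \frac{29}{2129} - \frac{2129}{779}\right) + \left(-383\right) \frac{1}{348} \cdot 1094 = - \frac{4555232}{1658491} - \frac{209501}{174} = - \frac{348248133359}{288577434}$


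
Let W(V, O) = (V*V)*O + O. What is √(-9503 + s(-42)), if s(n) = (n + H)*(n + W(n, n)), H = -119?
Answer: √11932189 ≈ 3454.3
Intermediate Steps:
W(V, O) = O + O*V² (W(V, O) = V²*O + O = O*V² + O = O + O*V²)
s(n) = (-119 + n)*(n + n*(1 + n²)) (s(n) = (n - 119)*(n + n*(1 + n²)) = (-119 + n)*(n + n*(1 + n²)))
√(-9503 + s(-42)) = √(-9503 - 42*(-238 + (-42)³ - 119*(-42)² + 2*(-42))) = √(-9503 - 42*(-238 - 74088 - 119*1764 - 84)) = √(-9503 - 42*(-238 - 74088 - 209916 - 84)) = √(-9503 - 42*(-284326)) = √(-9503 + 11941692) = √11932189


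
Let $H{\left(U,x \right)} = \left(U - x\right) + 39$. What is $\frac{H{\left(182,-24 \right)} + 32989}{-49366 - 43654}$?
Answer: $- \frac{16617}{46510} \approx -0.35728$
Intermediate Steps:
$H{\left(U,x \right)} = 39 + U - x$
$\frac{H{\left(182,-24 \right)} + 32989}{-49366 - 43654} = \frac{\left(39 + 182 - -24\right) + 32989}{-49366 - 43654} = \frac{\left(39 + 182 + 24\right) + 32989}{-93020} = \left(245 + 32989\right) \left(- \frac{1}{93020}\right) = 33234 \left(- \frac{1}{93020}\right) = - \frac{16617}{46510}$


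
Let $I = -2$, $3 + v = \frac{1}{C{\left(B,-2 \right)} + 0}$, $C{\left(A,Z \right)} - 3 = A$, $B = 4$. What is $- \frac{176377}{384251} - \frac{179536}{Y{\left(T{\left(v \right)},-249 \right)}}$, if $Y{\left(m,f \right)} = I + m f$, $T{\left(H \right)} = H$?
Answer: $- \frac{241892050467}{954095233} \approx -253.53$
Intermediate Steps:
$C{\left(A,Z \right)} = 3 + A$
$v = - \frac{20}{7}$ ($v = -3 + \frac{1}{\left(3 + 4\right) + 0} = -3 + \frac{1}{7 + 0} = -3 + \frac{1}{7} = - \frac{20}{7} \approx -2.8571$)
$Y{\left(m,f \right)} = -2 + f m$ ($Y{\left(m,f \right)} = -2 + m f = -2 + f m$)
$- \frac{176377}{384251} - \frac{179536}{Y{\left(T{\left(v \right)},-249 \right)}} = - \frac{176377}{384251} - \frac{179536}{-2 - - \frac{4980}{7}} = \left(-176377\right) \frac{1}{384251} - \frac{179536}{-2 + \frac{4980}{7}} = - \frac{176377}{384251} - \frac{179536}{\frac{4966}{7}} = - \frac{176377}{384251} - \frac{628376}{2483} = - \frac{241892050467}{954095233}$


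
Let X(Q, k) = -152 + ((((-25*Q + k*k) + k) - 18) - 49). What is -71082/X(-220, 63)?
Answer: -71082/9313 ≈ -7.6326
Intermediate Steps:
X(Q, k) = -219 + k + k**2 - 25*Q (X(Q, k) = -152 + ((((-25*Q + k**2) + k) - 18) - 49) = -152 + ((((k**2 - 25*Q) + k) - 18) - 49) = -152 + (((k + k**2 - 25*Q) - 18) - 49) = -152 + ((-18 + k + k**2 - 25*Q) - 49) = -152 + (-67 + k + k**2 - 25*Q) = -219 + k + k**2 - 25*Q)
-71082/X(-220, 63) = -71082/(-219 + 63 + 63**2 - 25*(-220)) = -71082/(-219 + 63 + 3969 + 5500) = -71082/9313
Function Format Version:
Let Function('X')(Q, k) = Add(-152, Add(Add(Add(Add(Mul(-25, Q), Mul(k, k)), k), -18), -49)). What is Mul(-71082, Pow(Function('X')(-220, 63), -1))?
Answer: Rational(-71082, 9313) ≈ -7.6326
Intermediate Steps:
Function('X')(Q, k) = Add(-219, k, Pow(k, 2), Mul(-25, Q)) (Function('X')(Q, k) = Add(-152, Add(Add(Add(Add(Mul(-25, Q), Pow(k, 2)), k), -18), -49)) = Add(-152, Add(Add(Add(Add(Pow(k, 2), Mul(-25, Q)), k), -18), -49)) = Add(-152, Add(Add(Add(k, Pow(k, 2), Mul(-25, Q)), -18), -49)) = Add(-152, Add(Add(-18, k, Pow(k, 2), Mul(-25, Q)), -49)) = Add(-152, Add(-67, k, Pow(k, 2), Mul(-25, Q))) = Add(-219, k, Pow(k, 2), Mul(-25, Q)))
Mul(-71082, Pow(Function('X')(-220, 63), -1)) = Mul(-71082, Pow(Add(-219, 63, Pow(63, 2), Mul(-25, -220)), -1)) = Mul(-71082, Pow(Add(-219, 63, 3969, 5500), -1)) = Mul(-71082, Pow(9313, -1)) = Mul(-71082, Rational(1, 9313)) = Rational(-71082, 9313)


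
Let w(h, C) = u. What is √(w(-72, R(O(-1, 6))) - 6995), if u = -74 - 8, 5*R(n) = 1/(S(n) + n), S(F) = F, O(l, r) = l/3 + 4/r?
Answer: I*√7077 ≈ 84.125*I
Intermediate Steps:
O(l, r) = 4/r + l/3 (O(l, r) = l*(⅓) + 4/r = l/3 + 4/r = 4/r + l/3)
R(n) = 1/(10*n) (R(n) = 1/(5*(n + n)) = 1/(5*((2*n))) = (1/(2*n))/5 = 1/(10*n))
u = -82
w(h, C) = -82
√(w(-72, R(O(-1, 6))) - 6995) = √(-82 - 6995) = √(-7077) = I*√7077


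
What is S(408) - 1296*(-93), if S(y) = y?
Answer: 120936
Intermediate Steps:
S(408) - 1296*(-93) = 408 - 1296*(-93) = 408 - 1*(-120528) = 408 + 120528 = 120936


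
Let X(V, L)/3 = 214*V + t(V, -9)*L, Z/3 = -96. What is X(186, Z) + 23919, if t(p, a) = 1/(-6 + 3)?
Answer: 143619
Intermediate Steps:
t(p, a) = -⅓ (t(p, a) = 1/(-3) = -⅓)
Z = -288 (Z = 3*(-96) = -288)
X(V, L) = -L + 642*V (X(V, L) = 3*(214*V - L/3) = -L + 642*V)
X(186, Z) + 23919 = (-1*(-288) + 642*186) + 23919 = (288 + 119412) + 23919 = 119700 + 23919 = 143619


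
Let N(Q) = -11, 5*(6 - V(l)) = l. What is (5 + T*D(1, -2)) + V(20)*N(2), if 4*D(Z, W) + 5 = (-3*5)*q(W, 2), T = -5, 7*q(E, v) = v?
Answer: -151/28 ≈ -5.3929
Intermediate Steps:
q(E, v) = v/7
V(l) = 6 - l/5
D(Z, W) = -65/28 (D(Z, W) = -5/4 + ((-3*5)*((⅐)*2))/4 = -5/4 + (-15*2/7)/4 = -5/4 + (¼)*(-30/7) = -5/4 - 15/14 = -65/28)
(5 + T*D(1, -2)) + V(20)*N(2) = (5 - 5*(-65/28)) + (6 - ⅕*20)*(-11) = (5 + 325/28) + (6 - 4)*(-11) = 465/28 + 2*(-11) = 465/28 - 22 = -151/28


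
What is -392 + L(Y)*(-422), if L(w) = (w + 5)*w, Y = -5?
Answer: -392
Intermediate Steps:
L(w) = w*(5 + w) (L(w) = (5 + w)*w = w*(5 + w))
-392 + L(Y)*(-422) = -392 - 5*(5 - 5)*(-422) = -392 - 5*0*(-422) = -392 + 0*(-422) = -392 + 0 = -392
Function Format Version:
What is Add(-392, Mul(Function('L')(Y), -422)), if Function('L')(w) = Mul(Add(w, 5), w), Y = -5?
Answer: -392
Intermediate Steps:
Function('L')(w) = Mul(w, Add(5, w)) (Function('L')(w) = Mul(Add(5, w), w) = Mul(w, Add(5, w)))
Add(-392, Mul(Function('L')(Y), -422)) = Add(-392, Mul(Mul(-5, Add(5, -5)), -422)) = Add(-392, Mul(Mul(-5, 0), -422)) = Add(-392, Mul(0, -422)) = Add(-392, 0) = -392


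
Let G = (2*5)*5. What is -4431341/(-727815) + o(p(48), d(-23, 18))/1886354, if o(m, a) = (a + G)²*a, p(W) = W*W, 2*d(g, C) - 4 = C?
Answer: 8388868016479/1372916736510 ≈ 6.1103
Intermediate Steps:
d(g, C) = 2 + C/2
G = 50 (G = 10*5 = 50)
p(W) = W²
o(m, a) = a*(50 + a)² (o(m, a) = (a + 50)²*a = (50 + a)²*a = a*(50 + a)²)
-4431341/(-727815) + o(p(48), d(-23, 18))/1886354 = -4431341/(-727815) + ((2 + (½)*18)*(50 + (2 + (½)*18))²)/1886354 = -4431341*(-1/727815) + ((2 + 9)*(50 + (2 + 9))²)*(1/1886354) = 4431341/727815 + (11*(50 + 11)²)*(1/1886354) = 4431341/727815 + (11*61²)*(1/1886354) = 4431341/727815 + (11*3721)*(1/1886354) = 4431341/727815 + 40931*(1/1886354) = 4431341/727815 + 40931/1886354 = 8388868016479/1372916736510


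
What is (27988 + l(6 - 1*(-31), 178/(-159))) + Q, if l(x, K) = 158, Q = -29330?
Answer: -1184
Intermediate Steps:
(27988 + l(6 - 1*(-31), 178/(-159))) + Q = (27988 + 158) - 29330 = 28146 - 29330 = -1184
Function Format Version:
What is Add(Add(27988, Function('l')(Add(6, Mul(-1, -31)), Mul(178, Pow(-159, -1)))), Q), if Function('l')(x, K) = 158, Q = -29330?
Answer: -1184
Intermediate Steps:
Add(Add(27988, Function('l')(Add(6, Mul(-1, -31)), Mul(178, Pow(-159, -1)))), Q) = Add(Add(27988, 158), -29330) = Add(28146, -29330) = -1184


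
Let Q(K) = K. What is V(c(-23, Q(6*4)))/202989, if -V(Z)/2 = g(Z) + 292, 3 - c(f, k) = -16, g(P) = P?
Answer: -622/202989 ≈ -0.0030642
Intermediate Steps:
c(f, k) = 19 (c(f, k) = 3 - 1*(-16) = 3 + 16 = 19)
V(Z) = -584 - 2*Z (V(Z) = -2*(Z + 292) = -2*(292 + Z) = -584 - 2*Z)
V(c(-23, Q(6*4)))/202989 = (-584 - 2*19)/202989 = (-584 - 38)*(1/202989) = -622*1/202989 = -622/202989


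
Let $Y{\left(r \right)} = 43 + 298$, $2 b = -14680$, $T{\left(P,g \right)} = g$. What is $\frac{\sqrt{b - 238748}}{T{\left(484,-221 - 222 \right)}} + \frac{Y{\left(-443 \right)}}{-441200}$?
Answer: $- \frac{341}{441200} - \frac{2 i \sqrt{61522}}{443} \approx -0.00077289 - 1.1198 i$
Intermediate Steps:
$b = -7340$ ($b = \frac{1}{2} \left(-14680\right) = -7340$)
$Y{\left(r \right)} = 341$
$\frac{\sqrt{b - 238748}}{T{\left(484,-221 - 222 \right)}} + \frac{Y{\left(-443 \right)}}{-441200} = \frac{\sqrt{-7340 - 238748}}{-221 - 222} + \frac{341}{-441200} = \frac{\sqrt{-246088}}{-221 - 222} + 341 \left(- \frac{1}{441200}\right) = \frac{2 i \sqrt{61522}}{-443} - \frac{341}{441200} = 2 i \sqrt{61522} \left(- \frac{1}{443}\right) - \frac{341}{441200} = - \frac{2 i \sqrt{61522}}{443} - \frac{341}{441200} = - \frac{341}{441200} - \frac{2 i \sqrt{61522}}{443}$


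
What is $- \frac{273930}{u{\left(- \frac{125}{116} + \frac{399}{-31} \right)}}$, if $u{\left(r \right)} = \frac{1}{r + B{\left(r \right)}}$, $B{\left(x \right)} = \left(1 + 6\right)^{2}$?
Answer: $- \frac{17263753425}{1798} \approx -9.6016 \cdot 10^{6}$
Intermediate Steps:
$B{\left(x \right)} = 49$ ($B{\left(x \right)} = 7^{2} = 49$)
$u{\left(r \right)} = \frac{1}{49 + r}$ ($u{\left(r \right)} = \frac{1}{r + 49} = \frac{1}{49 + r}$)
$- \frac{273930}{u{\left(- \frac{125}{116} + \frac{399}{-31} \right)}} = - \frac{273930}{\frac{1}{49 + \left(- \frac{125}{116} + \frac{399}{-31}\right)}} = - \frac{273930}{\frac{1}{49 + \left(\left(-125\right) \frac{1}{116} + 399 \left(- \frac{1}{31}\right)\right)}} = - \frac{273930}{\frac{1}{49 - \frac{50159}{3596}}} = - \frac{273930}{\frac{1}{\frac{126045}{3596}}} = - \frac{273930}{\frac{3596}{126045}} = \left(-273930\right) \frac{126045}{3596} = - \frac{17263753425}{1798}$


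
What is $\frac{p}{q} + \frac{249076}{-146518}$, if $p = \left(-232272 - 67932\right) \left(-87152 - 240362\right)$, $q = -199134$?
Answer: $- \frac{400162437809322}{810464317} \approx -4.9374 \cdot 10^{5}$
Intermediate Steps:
$p = 98321012856$ ($p = \left(-300204\right) \left(-327514\right) = 98321012856$)
$\frac{p}{q} + \frac{249076}{-146518} = \frac{98321012856}{-199134} + \frac{249076}{-146518} = 98321012856 \left(- \frac{1}{199134}\right) + 249076 \left(- \frac{1}{146518}\right) = - \frac{5462278492}{11063} - \frac{124538}{73259} = - \frac{400162437809322}{810464317}$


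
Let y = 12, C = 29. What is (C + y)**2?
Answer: 1681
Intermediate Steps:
(C + y)**2 = (29 + 12)**2 = 41**2 = 1681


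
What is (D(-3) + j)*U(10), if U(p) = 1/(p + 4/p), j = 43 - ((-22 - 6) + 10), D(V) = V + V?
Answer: 275/52 ≈ 5.2885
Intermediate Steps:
D(V) = 2*V
j = 61 (j = 43 - (-28 + 10) = 43 - 1*(-18) = 43 + 18 = 61)
(D(-3) + j)*U(10) = (2*(-3) + 61)*(10/(4 + 10²)) = (-6 + 61)*(10/(4 + 100)) = 55*(10/104) = 55*(10*(1/104)) = 55*(5/52) = 275/52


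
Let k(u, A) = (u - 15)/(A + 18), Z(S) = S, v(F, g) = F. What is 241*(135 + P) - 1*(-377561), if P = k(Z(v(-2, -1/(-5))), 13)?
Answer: 12708879/31 ≈ 4.0996e+5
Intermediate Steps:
k(u, A) = (-15 + u)/(18 + A)
P = -17/31 (P = (-15 - 2)/(18 + 13) = -17/31 ≈ -0.54839)
241*(135 + P) - 1*(-377561) = 241*(135 - 17/31) - 1*(-377561) = 241*(4168/31) + 377561 = 1004488/31 + 377561 = 12708879/31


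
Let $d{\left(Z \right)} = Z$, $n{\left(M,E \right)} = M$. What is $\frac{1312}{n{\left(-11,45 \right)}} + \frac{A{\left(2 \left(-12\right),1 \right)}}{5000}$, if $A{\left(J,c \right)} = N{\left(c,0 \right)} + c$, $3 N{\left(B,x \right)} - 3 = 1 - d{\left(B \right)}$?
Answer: $- \frac{3279989}{27500} \approx -119.27$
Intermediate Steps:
$N{\left(B,x \right)} = \frac{4}{3} - \frac{B}{3}$ ($N{\left(B,x \right)} = 1 + \frac{1 - B}{3} = 1 - \left(- \frac{1}{3} + \frac{B}{3}\right) = \frac{4}{3} - \frac{B}{3}$)
$A{\left(J,c \right)} = \frac{4}{3} + \frac{2 c}{3}$ ($A{\left(J,c \right)} = \left(\frac{4}{3} - \frac{c}{3}\right) + c = \frac{4}{3} + \frac{2 c}{3}$)
$\frac{1312}{n{\left(-11,45 \right)}} + \frac{A{\left(2 \left(-12\right),1 \right)}}{5000} = \frac{1312}{-11} + \frac{\frac{4}{3} + \frac{2}{3} \cdot 1}{5000} = 1312 \left(- \frac{1}{11}\right) + \left(\frac{4}{3} + \frac{2}{3}\right) \frac{1}{5000} = - \frac{1312}{11} + 2 \cdot \frac{1}{5000} = - \frac{1312}{11} + \frac{1}{2500} = - \frac{3279989}{27500}$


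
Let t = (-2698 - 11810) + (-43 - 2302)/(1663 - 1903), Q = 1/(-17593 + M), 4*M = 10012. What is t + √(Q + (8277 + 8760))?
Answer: -695915/48 + √3879462884610/15090 ≈ -14368.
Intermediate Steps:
M = 2503 (M = (¼)*10012 = 2503)
Q = -1/15090 (Q = 1/(-17593 + 2503) = 1/(-15090) = -1/15090 ≈ -6.6269e-5)
t = -695915/48 (t = -14508 - 2345/(-240) = -14508 - 2345*(-1/240) = -14508 + 469/48 = -695915/48 ≈ -14498.)
t + √(Q + (8277 + 8760)) = -695915/48 + √(-1/15090 + (8277 + 8760)) = -695915/48 + √(-1/15090 + 17037) = -695915/48 + √(257088329/15090) = -695915/48 + √3879462884610/15090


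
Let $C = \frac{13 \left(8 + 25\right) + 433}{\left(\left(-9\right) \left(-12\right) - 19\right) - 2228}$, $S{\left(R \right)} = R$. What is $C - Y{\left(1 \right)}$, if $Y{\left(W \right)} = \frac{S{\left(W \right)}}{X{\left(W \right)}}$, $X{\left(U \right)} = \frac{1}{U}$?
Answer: $- \frac{3001}{2139} \approx -1.403$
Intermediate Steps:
$Y{\left(W \right)} = W^{2}$ ($Y{\left(W \right)} = \frac{W}{\frac{1}{W}} = W W = W^{2}$)
$C = - \frac{862}{2139}$ ($C = \frac{13 \cdot 33 + 433}{\left(108 - 19\right) - 2228} = \frac{429 + 433}{89 - 2228} = \frac{862}{-2139} = 862 \left(- \frac{1}{2139}\right) = - \frac{862}{2139} \approx -0.40299$)
$C - Y{\left(1 \right)} = - \frac{862}{2139} - 1^{2} = - \frac{862}{2139} - 1 = - \frac{3001}{2139}$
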